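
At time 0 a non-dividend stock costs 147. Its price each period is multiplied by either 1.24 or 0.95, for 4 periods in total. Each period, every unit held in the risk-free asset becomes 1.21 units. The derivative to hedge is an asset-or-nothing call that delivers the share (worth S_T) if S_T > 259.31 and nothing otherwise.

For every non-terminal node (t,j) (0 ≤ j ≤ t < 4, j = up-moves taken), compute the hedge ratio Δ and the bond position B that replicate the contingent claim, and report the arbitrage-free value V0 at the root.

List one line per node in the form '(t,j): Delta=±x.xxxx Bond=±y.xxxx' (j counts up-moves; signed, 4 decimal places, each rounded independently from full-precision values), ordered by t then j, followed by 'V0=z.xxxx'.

Since d<R<u, set p* = (R−d)/(u−d) = 0.8966; price each node as the discounted p*-expectation of its children.
At expiry t=4: V(4,0)=0.0000, V(4,1)=0.0000, V(4,2)=0.0000, V(4,3)=266.2600, V(4,4)=347.5394
Node (3,0) S=126.0341: V=(p*·0.0000+(1−p*)·0.0000)/1.21=0.0000; Δ=(0.0000−0.0000)/(156.2823−119.7324)=0.0000; B=V−Δ·S=0.0000
Node (3,1) S=164.5077: V=(p*·0.0000+(1−p*)·0.0000)/1.21=0.0000; Δ=(0.0000−0.0000)/(203.9895−156.2823)=0.0000; B=V−Δ·S=0.0000
Node (3,2) S=214.7258: V=(p*·266.2600+(1−p*)·0.0000)/1.21=197.2859; Δ=(266.2600−0.0000)/(266.2600−203.9895)=4.2759; B=V−Δ·S=-720.8522
Node (3,3) S=280.2737: V=(p*·347.5394+(1−p*)·266.2600)/1.21=280.2737; Δ=(347.5394−266.2600)/(347.5394−266.2600)=1.0000; B=V−Δ·S=0.0000
Node (2,0) S=132.6675: V=(p*·0.0000+(1−p*)·0.0000)/1.21=0.0000; Δ=(0.0000−0.0000)/(164.5077−126.0341)=0.0000; B=V−Δ·S=0.0000
Node (2,1) S=173.1660: V=(p*·197.2859+(1−p*)·0.0000)/1.21=146.1793; Δ=(197.2859−0.0000)/(214.7258−164.5077)=3.9286; B=V−Δ·S=-534.1168
Node (2,2) S=226.0272: V=(p*·280.2737+(1−p*)·197.2859)/1.21=224.5362; Δ=(280.2737−197.2859)/(280.2737−214.7258)=1.2661; B=V−Δ·S=-61.6289
Node (1,0) S=139.6500: V=(p*·146.1793+(1−p*)·0.0000)/1.21=108.3118; Δ=(146.1793−0.0000)/(173.1660−132.6675)=3.6095; B=V−Δ·S=-395.7548
Node (1,1) S=182.2800: V=(p*·224.5362+(1−p*)·146.1793)/1.21=178.8680; Δ=(224.5362−146.1793)/(226.0272−173.1660)=1.4823; B=V−Δ·S=-91.3280
Node (0,0) S=147.0000: V=(p*·178.8680+(1−p*)·108.3118)/1.21=141.7926; Δ=(178.8680−108.3118)/(182.2800−139.6500)=1.6551; B=V−Δ·S=-101.5045
Self-financing check: at every node Δ·S+B equals the discounted successor values.

(0,0): Delta=1.6551 Bond=-101.5045
(1,0): Delta=3.6095 Bond=-395.7548
(1,1): Delta=1.4823 Bond=-91.3280
(2,0): Delta=0.0000 Bond=0.0000
(2,1): Delta=3.9286 Bond=-534.1168
(2,2): Delta=1.2661 Bond=-61.6289
(3,0): Delta=0.0000 Bond=0.0000
(3,1): Delta=0.0000 Bond=0.0000
(3,2): Delta=4.2759 Bond=-720.8522
(3,3): Delta=1.0000 Bond=0.0000
V0=141.7926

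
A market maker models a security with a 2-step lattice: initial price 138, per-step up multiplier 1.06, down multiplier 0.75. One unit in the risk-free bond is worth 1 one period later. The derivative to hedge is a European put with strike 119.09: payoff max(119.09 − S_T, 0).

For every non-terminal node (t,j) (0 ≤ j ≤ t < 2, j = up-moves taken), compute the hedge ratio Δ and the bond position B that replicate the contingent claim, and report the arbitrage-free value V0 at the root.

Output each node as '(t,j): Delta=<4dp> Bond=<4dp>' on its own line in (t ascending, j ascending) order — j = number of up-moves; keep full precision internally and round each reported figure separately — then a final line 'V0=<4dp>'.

No-arbitrage ⇒ martingale measure with p* = (R−d)/(u−d) = 0.8065.
At expiry t=2: V(2,0)=41.4650, V(2,1)=9.3800, V(2,2)=0.0000
(1,0): S=103.5000. Δ = (V_up−V_dn)/(S_up−S_dn) = (9.3800−41.4650)/(109.7100−77.6250) = -1.0000. V = [p*·9.3800 + (1−p*)·41.4650]/1 = 15.5900. B = V − Δ·S = 119.0900.
(1,1): S=146.2800. Δ = (V_up−V_dn)/(S_up−S_dn) = (0.0000−9.3800)/(155.0568−109.7100) = -0.2069. V = [p*·0.0000 + (1−p*)·9.3800]/1 = 1.8155. B = V − Δ·S = 32.0735.
(0,0): S=138.0000. Δ = (V_up−V_dn)/(S_up−S_dn) = (1.8155−15.5900)/(146.2800−103.5000) = -0.3220. V = [p*·1.8155 + (1−p*)·15.5900]/1 = 4.4815. B = V − Δ·S = 48.9154.
The time-0 hedge costs 4.4815, which is the no-arbitrage price.

(0,0): Delta=-0.3220 Bond=48.9154
(1,0): Delta=-1.0000 Bond=119.0900
(1,1): Delta=-0.2069 Bond=32.0735
V0=4.4815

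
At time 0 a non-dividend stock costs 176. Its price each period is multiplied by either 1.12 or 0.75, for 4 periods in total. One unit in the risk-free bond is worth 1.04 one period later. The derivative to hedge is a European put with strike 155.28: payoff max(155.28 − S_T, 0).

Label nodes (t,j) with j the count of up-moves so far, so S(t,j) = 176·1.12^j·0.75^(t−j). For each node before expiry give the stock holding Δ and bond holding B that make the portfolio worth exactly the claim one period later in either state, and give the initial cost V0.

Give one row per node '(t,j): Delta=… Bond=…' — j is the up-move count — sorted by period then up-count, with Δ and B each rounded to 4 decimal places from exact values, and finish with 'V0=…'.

Risk-neutral probability p* = (R−d)/(u−d) = (1.04−0.75)/(1.12−0.75) = 0.7838.
Payoff layer (t=4): V(4,0)=99.5925, V(4,1)=72.1200, V(4,2)=31.0944, V(4,3)=0.0000, V(4,4)=0.0000
  t=3,j=0: stock 74.2500 → up 83.1600 (V=72.1200), down 55.6875 (V=99.5925). Price 75.0577; hedge Δ=-1.0000, bond B=149.3077.
  t=3,j=1: stock 110.8800 → up 124.1856 (V=31.0944), down 83.1600 (V=72.1200). Price 38.4277; hedge Δ=-1.0000, bond B=149.3077.
  t=3,j=2: stock 165.5808 → up 185.4505 (V=0.0000), down 124.1856 (V=31.0944). Price 6.4645; hedge Δ=-0.5075, bond B=90.5035.
  t=3,j=3: stock 247.2673 → up 276.9394 (V=0.0000), down 185.4505 (V=0.0000). Price 0.0000; hedge Δ=0.0000, bond B=0.0000.
  t=2,j=0: stock 99.0000 → up 110.8800 (V=38.4277), down 74.2500 (V=75.0577). Price 44.5651; hedge Δ=-1.0000, bond B=143.5651.
  t=2,j=1: stock 147.8400 → up 165.5808 (V=6.4645), down 110.8800 (V=38.4277). Price 12.8610; hedge Δ=-0.5843, bond B=99.2480.
  t=2,j=2: stock 220.7744 → up 247.2673 (V=0.0000), down 165.5808 (V=6.4645). Price 1.3440; hedge Δ=-0.0791, bond B=18.8157.
  t=1,j=0: stock 132.0000 → up 147.8400 (V=12.8610), down 99.0000 (V=44.5651). Price 18.9577; hedge Δ=-0.6491, bond B=104.6443.
  t=1,j=1: stock 197.1200 → up 220.7744 (V=1.3440), down 147.8400 (V=12.8610). Price 3.6867; hedge Δ=-0.1579, bond B=34.8139.
  t=0,j=0: stock 176.0000 → up 197.1200 (V=3.6867), down 132.0000 (V=18.9577). Price 6.7197; hedge Δ=-0.2345, bond B=47.9926.
Root portfolio cost Δ·176+B reproduces V0=6.7197.

(0,0): Delta=-0.2345 Bond=47.9926
(1,0): Delta=-0.6491 Bond=104.6443
(1,1): Delta=-0.1579 Bond=34.8139
(2,0): Delta=-1.0000 Bond=143.5651
(2,1): Delta=-0.5843 Bond=99.2480
(2,2): Delta=-0.0791 Bond=18.8157
(3,0): Delta=-1.0000 Bond=149.3077
(3,1): Delta=-1.0000 Bond=149.3077
(3,2): Delta=-0.5075 Bond=90.5035
(3,3): Delta=0.0000 Bond=0.0000
V0=6.7197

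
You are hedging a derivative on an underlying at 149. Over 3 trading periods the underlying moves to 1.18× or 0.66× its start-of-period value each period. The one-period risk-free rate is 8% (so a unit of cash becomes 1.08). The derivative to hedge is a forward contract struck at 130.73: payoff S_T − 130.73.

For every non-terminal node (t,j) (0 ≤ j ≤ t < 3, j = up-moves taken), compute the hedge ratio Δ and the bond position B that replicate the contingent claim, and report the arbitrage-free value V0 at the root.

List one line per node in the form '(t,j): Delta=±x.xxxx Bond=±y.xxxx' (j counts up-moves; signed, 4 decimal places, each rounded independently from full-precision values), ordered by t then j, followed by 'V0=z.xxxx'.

(0,0): Delta=1.0000 Bond=-103.7777
(1,0): Delta=1.0000 Bond=-112.0799
(1,1): Delta=1.0000 Bond=-112.0799
(2,0): Delta=1.0000 Bond=-121.0463
(2,1): Delta=1.0000 Bond=-121.0463
(2,2): Delta=1.0000 Bond=-121.0463
V0=45.2223

No-arbitrage ⇒ martingale measure with p* = (R−d)/(u−d) = 0.8077.
Terminal values V(3,·): V(3,0)=-87.8931, V(3,1)=-54.1428, V(3,2)=6.1986, V(3,3)=114.0818
(2,0): S=64.9044. Δ = (V_up−V_dn)/(S_up−S_dn) = (-54.1428−-87.8931)/(76.5872−42.8369) = 1.0000. V = [p*·-54.1428 + (1−p*)·-87.8931]/1.08 = -56.1419. B = V − Δ·S = -121.0463.
(2,1): S=116.0412. Δ = (V_up−V_dn)/(S_up−S_dn) = (6.1986−-54.1428)/(136.9286−76.5872) = 1.0000. V = [p*·6.1986 + (1−p*)·-54.1428]/1.08 = -5.0051. B = V − Δ·S = -121.0463.
(2,2): S=207.4676. Δ = (V_up−V_dn)/(S_up−S_dn) = (114.0818−6.1986)/(244.8118−136.9286) = 1.0000. V = [p*·114.0818 + (1−p*)·6.1986]/1.08 = 86.4213. B = V − Δ·S = -121.0463.
(1,0): S=98.3400. Δ = (V_up−V_dn)/(S_up−S_dn) = (-5.0051−-56.1419)/(116.0412−64.9044) = 1.0000. V = [p*·-5.0051 + (1−p*)·-56.1419]/1.08 = -13.7399. B = V − Δ·S = -112.0799.
(1,1): S=175.8200. Δ = (V_up−V_dn)/(S_up−S_dn) = (86.4213−-5.0051)/(207.4676−116.0412) = 1.0000. V = [p*·86.4213 + (1−p*)·-5.0051]/1.08 = 63.7401. B = V − Δ·S = -112.0799.
(0,0): S=149.0000. Δ = (V_up−V_dn)/(S_up−S_dn) = (63.7401−-13.7399)/(175.8200−98.3400) = 1.0000. V = [p*·63.7401 + (1−p*)·-13.7399]/1.08 = 45.2223. B = V − Δ·S = -103.7777.
Root portfolio cost Δ·149+B reproduces V0=45.2223.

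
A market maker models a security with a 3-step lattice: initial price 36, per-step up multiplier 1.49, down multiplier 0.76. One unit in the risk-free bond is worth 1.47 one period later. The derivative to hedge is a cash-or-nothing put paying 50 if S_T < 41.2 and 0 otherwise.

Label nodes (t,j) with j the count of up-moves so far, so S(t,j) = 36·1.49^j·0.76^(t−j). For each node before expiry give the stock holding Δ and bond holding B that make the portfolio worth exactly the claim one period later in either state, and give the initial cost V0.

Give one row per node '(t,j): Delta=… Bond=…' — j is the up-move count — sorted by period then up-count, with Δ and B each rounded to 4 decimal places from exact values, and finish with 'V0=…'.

Under the risk-neutral measure, an up-move has probability p* = (R−d)/(u−d) = 0.9726 and values discount at R = 1.47.
Terminal payoffs: V(3,0)=50.0000, V(3,1)=50.0000, V(3,2)=0.0000, V(3,3)=0.0000
(2,0): S=20.7936. Δ = (V_up−V_dn)/(S_up−S_dn) = (50.0000−50.0000)/(30.9825−15.8031) = 0.0000. V = [p*·50.0000 + (1−p*)·50.0000]/1.47 = 34.0136. B = V − Δ·S = 34.0136.
(2,1): S=40.7664. Δ = (V_up−V_dn)/(S_up−S_dn) = (0.0000−50.0000)/(60.7419−30.9825) = -1.6801. V = [p*·0.0000 + (1−p*)·50.0000]/1.47 = 0.9319. B = V − Δ·S = 69.4250.
(2,2): S=79.9236. Δ = (V_up−V_dn)/(S_up−S_dn) = (0.0000−0.0000)/(119.0862−60.7419) = 0.0000. V = [p*·0.0000 + (1−p*)·0.0000]/1.47 = 0.0000. B = V − Δ·S = 0.0000.
(1,0): S=27.3600. Δ = (V_up−V_dn)/(S_up−S_dn) = (0.9319−34.0136)/(40.7664−20.7936) = -1.6563. V = [p*·0.9319 + (1−p*)·34.0136]/1.47 = 1.2505. B = V − Δ·S = 46.5679.
(1,1): S=53.6400. Δ = (V_up−V_dn)/(S_up−S_dn) = (0.0000−0.9319)/(79.9236−40.7664) = -0.0238. V = [p*·0.0000 + (1−p*)·0.9319]/1.47 = 0.0174. B = V − Δ·S = 1.2939.
(0,0): S=36.0000. Δ = (V_up−V_dn)/(S_up−S_dn) = (0.0174−1.2505)/(53.6400−27.3600) = -0.0469. V = [p*·0.0174 + (1−p*)·1.2505]/1.47 = 0.0348. B = V − Δ·S = 1.7240.
Self-financing check: at every node Δ·S+B equals the discounted successor values.

(0,0): Delta=-0.0469 Bond=1.7240
(1,0): Delta=-1.6563 Bond=46.5679
(1,1): Delta=-0.0238 Bond=1.2939
(2,0): Delta=0.0000 Bond=34.0136
(2,1): Delta=-1.6801 Bond=69.4250
(2,2): Delta=0.0000 Bond=0.0000
V0=0.0348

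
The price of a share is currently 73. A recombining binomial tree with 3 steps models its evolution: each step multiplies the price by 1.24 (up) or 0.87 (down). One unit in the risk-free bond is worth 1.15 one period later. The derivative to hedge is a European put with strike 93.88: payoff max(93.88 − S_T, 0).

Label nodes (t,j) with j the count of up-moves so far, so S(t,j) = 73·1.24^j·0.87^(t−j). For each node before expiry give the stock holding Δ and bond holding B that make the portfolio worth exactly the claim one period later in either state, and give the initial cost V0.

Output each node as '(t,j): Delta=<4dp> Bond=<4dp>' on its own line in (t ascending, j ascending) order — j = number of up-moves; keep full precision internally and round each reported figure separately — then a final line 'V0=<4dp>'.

The replicating-portfolio and risk-neutral prices coincide; use p* = (1.15−0.87)/(1.24−0.87) = 0.7568 for the latter.
Payoff layer (t=3): V(3,0)=45.8093, V(3,1)=25.3654, V(3,2)=0.0000, V(3,3)=0.0000
  t=2,j=0: stock 55.2537 → up 68.5146 (V=25.3654), down 48.0707 (V=45.8093). Price 26.3811; hedge Δ=-1.0000, bond B=81.6348.
  t=2,j=1: stock 78.7524 → up 97.6530 (V=0.0000), down 68.5146 (V=25.3654). Price 5.3652; hedge Δ=-0.8705, bond B=73.9204.
  t=2,j=2: stock 112.2448 → up 139.1836 (V=0.0000), down 97.6530 (V=0.0000). Price 0.0000; hedge Δ=0.0000, bond B=0.0000.
  t=1,j=0: stock 63.5100 → up 78.7524 (V=5.3652), down 55.2537 (V=26.3811). Price 9.1106; hedge Δ=-0.8943, bond B=65.9103.
  t=1,j=1: stock 90.5200 → up 112.2448 (V=0.0000), down 78.7524 (V=5.3652). Price 1.1348; hedge Δ=-0.1602, bond B=15.6353.
  t=0,j=0: stock 73.0000 → up 90.5200 (V=1.1348), down 63.5100 (V=9.1106). Price 2.6738; hedge Δ=-0.2953, bond B=24.2299.
Root portfolio cost Δ·73+B reproduces V0=2.6738.

(0,0): Delta=-0.2953 Bond=24.2299
(1,0): Delta=-0.8943 Bond=65.9103
(1,1): Delta=-0.1602 Bond=15.6353
(2,0): Delta=-1.0000 Bond=81.6348
(2,1): Delta=-0.8705 Bond=73.9204
(2,2): Delta=0.0000 Bond=0.0000
V0=2.6738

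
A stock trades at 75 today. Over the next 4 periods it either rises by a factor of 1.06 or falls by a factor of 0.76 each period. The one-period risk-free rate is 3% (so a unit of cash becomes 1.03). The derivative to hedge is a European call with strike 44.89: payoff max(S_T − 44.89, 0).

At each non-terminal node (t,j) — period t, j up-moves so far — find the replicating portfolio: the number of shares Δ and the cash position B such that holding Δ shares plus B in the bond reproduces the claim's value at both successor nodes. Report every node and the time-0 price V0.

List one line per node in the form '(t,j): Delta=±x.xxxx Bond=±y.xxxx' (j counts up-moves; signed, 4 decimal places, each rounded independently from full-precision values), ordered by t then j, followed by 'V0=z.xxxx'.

(0,0): Delta=0.9886 Bond=-38.9974
(1,0): Delta=0.8954 Bond=-34.8546
(1,1): Delta=0.9961 Bond=-40.7576
(2,0): Delta=0.2544 Bond=-8.1330
(2,1): Delta=0.9465 Bond=-38.9855
(2,2): Delta=1.0000 Bond=-42.3131
(3,0): Delta=0.0000 Bond=0.0000
(3,1): Delta=0.2747 Bond=-9.3078
(3,2): Delta=1.0000 Bond=-43.5825
(3,3): Delta=1.0000 Bond=-43.5825
V0=35.1495

The replicating-portfolio and risk-neutral prices coincide; use p* = (1.03−0.76)/(1.06−0.76) = 0.9000 for the latter.
At expiry t=4: V(4,0)=0.0000, V(4,1)=0.0000, V(4,2)=3.7844, V(4,3)=22.9979, V(4,4)=49.7958
(3,0): S=32.9232. Δ = (V_up−V_dn)/(S_up−S_dn) = (0.0000−0.0000)/(34.8986−25.0216) = 0.0000. V = [p*·0.0000 + (1−p*)·0.0000]/1.03 = 0.0000. B = V − Δ·S = 0.0000.
(3,1): S=45.9192. Δ = (V_up−V_dn)/(S_up−S_dn) = (3.7844−0.0000)/(48.6744−34.8986) = 0.2747. V = [p*·3.7844 + (1−p*)·0.0000]/1.03 = 3.3067. B = V − Δ·S = -9.3078.
(3,2): S=64.0452. Δ = (V_up−V_dn)/(S_up−S_dn) = (22.9979−3.7844)/(67.8879−48.6744) = 1.0000. V = [p*·22.9979 + (1−p*)·3.7844]/1.03 = 20.4627. B = V − Δ·S = -43.5825.
(3,3): S=89.3262. Δ = (V_up−V_dn)/(S_up−S_dn) = (49.7958−22.9979)/(94.6858−67.8879) = 1.0000. V = [p*·49.7958 + (1−p*)·22.9979]/1.03 = 45.7437. B = V − Δ·S = -43.5825.
(2,0): S=43.3200. Δ = (V_up−V_dn)/(S_up−S_dn) = (3.3067−0.0000)/(45.9192−32.9232) = 0.2544. V = [p*·3.3067 + (1−p*)·0.0000]/1.03 = 2.8894. B = V − Δ·S = -8.1330.
(2,1): S=60.4200. Δ = (V_up−V_dn)/(S_up−S_dn) = (20.4627−3.3067)/(64.0452−45.9192) = 0.9465. V = [p*·20.4627 + (1−p*)·3.3067]/1.03 = 18.2010. B = V − Δ·S = -38.9855.
(2,2): S=84.2700. Δ = (V_up−V_dn)/(S_up−S_dn) = (45.7437−20.4627)/(89.3262−64.0452) = 1.0000. V = [p*·45.7437 + (1−p*)·20.4627]/1.03 = 41.9569. B = V − Δ·S = -42.3131.
(1,0): S=57.0000. Δ = (V_up−V_dn)/(S_up−S_dn) = (18.2010−2.8894)/(60.4200−43.3200) = 0.8954. V = [p*·18.2010 + (1−p*)·2.8894]/1.03 = 16.1843. B = V − Δ·S = -34.8546.
(1,1): S=79.5000. Δ = (V_up−V_dn)/(S_up−S_dn) = (41.9569−18.2010)/(84.2700−60.4200) = 0.9961. V = [p*·41.9569 + (1−p*)·18.2010]/1.03 = 38.4284. B = V − Δ·S = -40.7576.
(0,0): S=75.0000. Δ = (V_up−V_dn)/(S_up−S_dn) = (38.4284−16.1843)/(79.5000−57.0000) = 0.9886. V = [p*·38.4284 + (1−p*)·16.1843]/1.03 = 35.1495. B = V − Δ·S = -38.9974.
The time-0 hedge costs 35.1495, which is the no-arbitrage price.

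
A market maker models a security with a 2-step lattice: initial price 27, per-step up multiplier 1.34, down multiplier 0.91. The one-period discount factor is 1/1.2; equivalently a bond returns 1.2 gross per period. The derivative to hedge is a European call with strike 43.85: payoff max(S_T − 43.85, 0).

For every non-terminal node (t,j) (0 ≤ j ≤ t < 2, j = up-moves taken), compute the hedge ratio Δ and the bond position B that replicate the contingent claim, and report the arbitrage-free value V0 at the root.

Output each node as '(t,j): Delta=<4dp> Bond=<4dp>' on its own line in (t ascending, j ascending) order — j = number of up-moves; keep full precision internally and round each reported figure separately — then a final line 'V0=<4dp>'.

(0,0): Delta=0.2242 Bond=-4.5902
(1,0): Delta=0.0000 Bond=0.0000
(1,1): Delta=0.2977 Bond=-8.1674
V0=1.4628

The replicating-portfolio and risk-neutral prices coincide; use p* = (1.2−0.91)/(1.34−0.91) = 0.6744 for the latter.
Terminal payoffs: V(2,0)=0.0000, V(2,1)=0.0000, V(2,2)=4.6312
Node (1,0) S=24.5700: V=(p*·0.0000+(1−p*)·0.0000)/1.2=0.0000; Δ=(0.0000−0.0000)/(32.9238−22.3587)=0.0000; B=V−Δ·S=0.0000
Node (1,1) S=36.1800: V=(p*·4.6312+(1−p*)·0.0000)/1.2=2.6028; Δ=(4.6312−0.0000)/(48.4812−32.9238)=0.2977; B=V−Δ·S=-8.1674
Node (0,0) S=27.0000: V=(p*·2.6028+(1−p*)·0.0000)/1.2=1.4628; Δ=(2.6028−0.0000)/(36.1800−24.5700)=0.2242; B=V−Δ·S=-4.5902
Each (Δ,B) replicates both successor values, so the strategy is self-financing and V0 is arbitrage-free.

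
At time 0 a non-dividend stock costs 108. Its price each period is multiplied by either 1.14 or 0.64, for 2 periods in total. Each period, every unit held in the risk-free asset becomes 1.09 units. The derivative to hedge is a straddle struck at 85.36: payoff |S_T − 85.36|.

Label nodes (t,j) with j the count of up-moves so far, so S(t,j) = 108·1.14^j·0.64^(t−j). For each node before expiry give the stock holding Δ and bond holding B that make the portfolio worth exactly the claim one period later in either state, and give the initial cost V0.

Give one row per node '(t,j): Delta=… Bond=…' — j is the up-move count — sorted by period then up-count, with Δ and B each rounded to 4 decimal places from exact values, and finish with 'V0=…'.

Under the risk-neutral measure, an up-move has probability p* = (R−d)/(u−d) = 0.9000 and values discount at R = 1.09.
Payoff layer (t=2): V(2,0)=41.1232, V(2,1)=6.5632, V(2,2)=54.9968
Node (1,0) S=69.1200: V=(p*·6.5632+(1−p*)·41.1232)/1.09=9.1919; Δ=(6.5632−41.1232)/(78.7968−44.2368)=-1.0000; B=V−Δ·S=78.3119
Node (1,1) S=123.1200: V=(p*·54.9968+(1−p*)·6.5632)/1.09=46.0123; Δ=(54.9968−6.5632)/(140.3568−78.7968)=0.7868; B=V−Δ·S=-50.8549
Node (0,0) S=108.0000: V=(p*·46.0123+(1−p*)·9.1919)/1.09=38.8351; Δ=(46.0123−9.1919)/(123.1200−69.1200)=0.6819; B=V−Δ·S=-34.8057
Root portfolio cost Δ·108+B reproduces V0=38.8351.

(0,0): Delta=0.6819 Bond=-34.8057
(1,0): Delta=-1.0000 Bond=78.3119
(1,1): Delta=0.7868 Bond=-50.8549
V0=38.8351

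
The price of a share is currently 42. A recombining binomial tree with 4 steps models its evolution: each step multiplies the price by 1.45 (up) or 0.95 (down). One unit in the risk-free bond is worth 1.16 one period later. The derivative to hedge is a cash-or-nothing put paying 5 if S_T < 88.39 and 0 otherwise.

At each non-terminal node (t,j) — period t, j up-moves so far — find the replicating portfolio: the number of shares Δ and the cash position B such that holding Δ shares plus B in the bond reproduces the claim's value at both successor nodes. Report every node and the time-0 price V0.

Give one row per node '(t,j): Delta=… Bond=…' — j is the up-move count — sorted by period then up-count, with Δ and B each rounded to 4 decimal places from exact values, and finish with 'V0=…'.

(0,0): Delta=-0.0468 Bond=4.1673
(1,0): Delta=-0.0329 Bond=4.2769
(1,1): Delta=-0.0595 Bond=5.6034
(2,0): Delta=0.0000 Bond=3.7158
(2,1): Delta=-0.0626 Bond=6.6810
(2,2): Delta=-0.0566 Bond=6.2500
(3,0): Delta=0.0000 Bond=4.3103
(3,1): Delta=0.0000 Bond=4.3103
(3,2): Delta=-0.1192 Bond=12.5000
(3,3): Delta=0.0000 Bond=0.0000
V0=2.2009

The replicating-portfolio and risk-neutral prices coincide; use p* = (1.16−0.95)/(1.45−0.95) = 0.4200 for the latter.
At expiry t=4: V(4,0)=5.0000, V(4,1)=5.0000, V(4,2)=5.0000, V(4,3)=0.0000, V(4,4)=0.0000
(3,0): S=36.0097. Δ = (V_up−V_dn)/(S_up−S_dn) = (5.0000−5.0000)/(52.2141−34.2093) = 0.0000. V = [p*·5.0000 + (1−p*)·5.0000]/1.16 = 4.3103. B = V − Δ·S = 4.3103.
(3,1): S=54.9622. Δ = (V_up−V_dn)/(S_up−S_dn) = (5.0000−5.0000)/(79.6953−52.2141) = 0.0000. V = [p*·5.0000 + (1−p*)·5.0000]/1.16 = 4.3103. B = V − Δ·S = 4.3103.
(3,2): S=83.8898. Δ = (V_up−V_dn)/(S_up−S_dn) = (0.0000−5.0000)/(121.6401−79.6953) = -0.1192. V = [p*·0.0000 + (1−p*)·5.0000]/1.16 = 2.5000. B = V − Δ·S = 12.5000.
(3,3): S=128.0422. Δ = (V_up−V_dn)/(S_up−S_dn) = (0.0000−0.0000)/(185.6613−121.6401) = 0.0000. V = [p*·0.0000 + (1−p*)·0.0000]/1.16 = 0.0000. B = V − Δ·S = 0.0000.
(2,0): S=37.9050. Δ = (V_up−V_dn)/(S_up−S_dn) = (4.3103−4.3103)/(54.9622−36.0097) = 0.0000. V = [p*·4.3103 + (1−p*)·4.3103]/1.16 = 3.7158. B = V − Δ·S = 3.7158.
(2,1): S=57.8550. Δ = (V_up−V_dn)/(S_up−S_dn) = (2.5000−4.3103)/(83.8897−54.9622) = -0.0626. V = [p*·2.5000 + (1−p*)·4.3103]/1.16 = 3.0603. B = V − Δ·S = 6.6810.
(2,2): S=88.3050. Δ = (V_up−V_dn)/(S_up−S_dn) = (0.0000−2.5000)/(128.0422−83.8898) = -0.0566. V = [p*·0.0000 + (1−p*)·2.5000]/1.16 = 1.2500. B = V − Δ·S = 6.2500.
(1,0): S=39.9000. Δ = (V_up−V_dn)/(S_up−S_dn) = (3.0603−3.7158)/(57.8550−37.9050) = -0.0329. V = [p*·3.0603 + (1−p*)·3.7158]/1.16 = 2.9660. B = V − Δ·S = 4.2769.
(1,1): S=60.9000. Δ = (V_up−V_dn)/(S_up−S_dn) = (1.2500−3.0603)/(88.3050−57.8550) = -0.0595. V = [p*·1.2500 + (1−p*)·3.0603]/1.16 = 1.9828. B = V − Δ·S = 5.6034.
(0,0): S=42.0000. Δ = (V_up−V_dn)/(S_up−S_dn) = (1.9828−2.9660)/(60.9000−39.9000) = -0.0468. V = [p*·1.9828 + (1−p*)·2.9660]/1.16 = 2.2009. B = V − Δ·S = 4.1673.
Self-financing check: at every node Δ·S+B equals the discounted successor values.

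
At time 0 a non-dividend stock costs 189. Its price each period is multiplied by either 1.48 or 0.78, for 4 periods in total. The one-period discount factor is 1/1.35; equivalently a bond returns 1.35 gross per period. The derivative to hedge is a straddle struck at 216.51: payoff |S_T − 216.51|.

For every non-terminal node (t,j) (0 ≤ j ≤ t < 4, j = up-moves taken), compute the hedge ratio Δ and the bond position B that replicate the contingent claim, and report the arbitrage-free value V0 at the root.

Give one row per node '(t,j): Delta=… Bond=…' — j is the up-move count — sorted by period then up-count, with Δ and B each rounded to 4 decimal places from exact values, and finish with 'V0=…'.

Risk-neutral probability p* = (R−d)/(u−d) = (1.35−0.78)/(1.48−0.78) = 0.8143.
Terminal values V(4,·): V(4,0)=146.5515, V(4,1)=83.7683, V(4,2)=35.3588, V(4,3)=261.3950, V(4,4)=690.2841
(3,0): S=89.6903. Δ = (V_up−V_dn)/(S_up−S_dn) = (83.7683−146.5515)/(132.7417−69.9585) = -1.0000. V = [p*·83.7683 + (1−p*)·146.5515]/1.35 = 70.6874. B = V − Δ·S = 160.3778.
(3,1): S=170.1816. Δ = (V_up−V_dn)/(S_up−S_dn) = (35.3588−83.7683)/(251.8688−132.7417) = -0.4064. V = [p*·35.3588 + (1−p*)·83.7683]/1.35 = 32.8512. B = V − Δ·S = 102.0076.
(3,2): S=322.9088. Δ = (V_up−V_dn)/(S_up−S_dn) = (261.3950−35.3588)/(477.9050−251.8688) = 1.0000. V = [p*·261.3950 + (1−p*)·35.3588]/1.35 = 162.5310. B = V − Δ·S = -160.3778.
(3,3): S=612.6987. Δ = (V_up−V_dn)/(S_up−S_dn) = (690.2841−261.3950)/(906.7941−477.9050) = 1.0000. V = [p*·690.2841 + (1−p*)·261.3950]/1.35 = 452.3209. B = V − Δ·S = -160.3778.
(2,0): S=114.9876. Δ = (V_up−V_dn)/(S_up−S_dn) = (32.8512−70.6874)/(170.1816−89.6903) = -0.4701. V = [p*·32.8512 + (1−p*)·70.6874]/1.35 = 29.5392. B = V − Δ·S = 83.5910.
(2,1): S=218.1816. Δ = (V_up−V_dn)/(S_up−S_dn) = (162.5310−32.8512)/(322.9088−170.1816) = 0.8491. V = [p*·162.5310 + (1−p*)·32.8512]/1.35 = 102.5538. B = V − Δ·S = -82.7030.
(2,2): S=413.9856. Δ = (V_up−V_dn)/(S_up−S_dn) = (452.3209−162.5310)/(612.6987−322.9088) = 1.0000. V = [p*·452.3209 + (1−p*)·162.5310]/1.35 = 295.1872. B = V − Δ·S = -118.7984.
(1,0): S=147.4200. Δ = (V_up−V_dn)/(S_up−S_dn) = (102.5538−29.5392)/(218.1816−114.9876) = 0.7075. V = [p*·102.5538 + (1−p*)·29.5392]/1.35 = 65.9214. B = V − Δ·S = -38.3851.
(1,1): S=279.7200. Δ = (V_up−V_dn)/(S_up−S_dn) = (295.1872−102.5538)/(413.9856−218.1816) = 0.9838. V = [p*·295.1872 + (1−p*)·102.5538]/1.35 = 192.1574. B = V − Δ·S = -83.0333.
(0,0): S=189.0000. Δ = (V_up−V_dn)/(S_up−S_dn) = (192.1574−65.9214)/(279.7200−147.4200) = 0.9542. V = [p*·192.1574 + (1−p*)·65.9214]/1.35 = 124.9730. B = V − Δ·S = -55.3641.
The time-0 hedge costs 124.9730, which is the no-arbitrage price.

(0,0): Delta=0.9542 Bond=-55.3641
(1,0): Delta=0.7075 Bond=-38.3851
(1,1): Delta=0.9838 Bond=-83.0333
(2,0): Delta=-0.4701 Bond=83.5910
(2,1): Delta=0.8491 Bond=-82.7030
(2,2): Delta=1.0000 Bond=-118.7984
(3,0): Delta=-1.0000 Bond=160.3778
(3,1): Delta=-0.4064 Bond=102.0076
(3,2): Delta=1.0000 Bond=-160.3778
(3,3): Delta=1.0000 Bond=-160.3778
V0=124.9730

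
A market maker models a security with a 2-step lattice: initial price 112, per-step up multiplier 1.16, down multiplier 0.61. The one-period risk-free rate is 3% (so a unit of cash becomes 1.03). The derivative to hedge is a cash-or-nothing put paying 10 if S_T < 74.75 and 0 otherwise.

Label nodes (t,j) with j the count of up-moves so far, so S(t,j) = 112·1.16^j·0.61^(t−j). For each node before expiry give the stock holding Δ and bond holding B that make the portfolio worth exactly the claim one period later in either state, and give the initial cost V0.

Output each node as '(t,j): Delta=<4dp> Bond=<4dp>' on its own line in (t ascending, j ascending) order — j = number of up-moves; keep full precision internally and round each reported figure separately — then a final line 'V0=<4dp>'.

(0,0): Delta=-0.0373 Bond=4.6990
(1,0): Delta=-0.2661 Bond=20.4766
(1,1): Delta=0.0000 Bond=0.0000
V0=0.5266

No-arbitrage ⇒ martingale measure with p* = (R−d)/(u−d) = 0.7636.
Payoff layer (t=2): V(2,0)=10.0000, V(2,1)=0.0000, V(2,2)=0.0000
(1,0): S=68.3200. Δ = (V_up−V_dn)/(S_up−S_dn) = (0.0000−10.0000)/(79.2512−41.6752) = -0.2661. V = [p*·0.0000 + (1−p*)·10.0000]/1.03 = 2.2948. B = V − Δ·S = 20.4766.
(1,1): S=129.9200. Δ = (V_up−V_dn)/(S_up−S_dn) = (0.0000−0.0000)/(150.7072−79.2512) = 0.0000. V = [p*·0.0000 + (1−p*)·0.0000]/1.03 = 0.0000. B = V − Δ·S = 0.0000.
(0,0): S=112.0000. Δ = (V_up−V_dn)/(S_up−S_dn) = (0.0000−2.2948)/(129.9200−68.3200) = -0.0373. V = [p*·0.0000 + (1−p*)·2.2948]/1.03 = 0.5266. B = V − Δ·S = 4.6990.
The time-0 hedge costs 0.5266, which is the no-arbitrage price.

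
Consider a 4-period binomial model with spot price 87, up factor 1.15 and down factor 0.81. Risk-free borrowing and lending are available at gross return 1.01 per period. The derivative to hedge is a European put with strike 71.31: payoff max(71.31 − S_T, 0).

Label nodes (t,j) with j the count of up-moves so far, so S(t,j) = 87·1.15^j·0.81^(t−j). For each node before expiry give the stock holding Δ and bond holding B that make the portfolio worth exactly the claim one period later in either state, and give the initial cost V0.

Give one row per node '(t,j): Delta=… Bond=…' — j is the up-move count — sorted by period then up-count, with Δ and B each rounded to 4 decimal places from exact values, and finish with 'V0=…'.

(0,0): Delta=-0.2141 Bond=22.4253
(1,0): Delta=-0.4686 Bond=40.5824
(1,1): Delta=-0.0886 Bond=10.0966
(2,0): Delta=-0.8746 Bond=64.1636
(2,1): Delta=-0.2684 Bond=24.7655
(2,2): Delta=0.0000 Bond=0.0000
(3,0): Delta=-1.0000 Bond=70.6040
(3,1): Delta=-0.8127 Bond=60.7461
(3,2): Delta=0.0000 Bond=0.0000
(3,3): Delta=0.0000 Bond=0.0000
V0=3.7989

Under the risk-neutral measure, an up-move has probability p* = (R−d)/(u−d) = 0.5882 and values discount at R = 1.01.
Terminal payoffs: V(4,0)=33.8594, V(4,1)=18.1393, V(4,2)=0.0000, V(4,3)=0.0000, V(4,4)=0.0000
(3,0): S=46.2354. Δ = (V_up−V_dn)/(S_up−S_dn) = (18.1393−33.8594)/(53.1707−37.4506) = -1.0000. V = [p*·18.1393 + (1−p*)·33.8594]/1.01 = 24.3686. B = V − Δ·S = 70.6040.
(3,1): S=65.6428. Δ = (V_up−V_dn)/(S_up−S_dn) = (0.0000−18.1393)/(75.4892−53.1707) = -0.8127. V = [p*·0.0000 + (1−p*)·18.1393]/1.01 = 7.3952. B = V − Δ·S = 60.7461.
(3,2): S=93.1966. Δ = (V_up−V_dn)/(S_up−S_dn) = (0.0000−0.0000)/(107.1761−75.4892) = 0.0000. V = [p*·0.0000 + (1−p*)·0.0000]/1.01 = 0.0000. B = V − Δ·S = 0.0000.
(3,3): S=132.3161. Δ = (V_up−V_dn)/(S_up−S_dn) = (0.0000−0.0000)/(152.1635−107.1761) = 0.0000. V = [p*·0.0000 + (1−p*)·0.0000]/1.01 = 0.0000. B = V − Δ·S = 0.0000.
(2,0): S=57.0807. Δ = (V_up−V_dn)/(S_up−S_dn) = (7.3952−24.3686)/(65.6428−46.2354) = -0.8746. V = [p*·7.3952 + (1−p*)·24.3686]/1.01 = 14.2418. B = V − Δ·S = 64.1636.
(2,1): S=81.0405. Δ = (V_up−V_dn)/(S_up−S_dn) = (0.0000−7.3952)/(93.1966−65.6428) = -0.2684. V = [p*·0.0000 + (1−p*)·7.3952]/1.01 = 3.0149. B = V − Δ·S = 24.7655.
(2,2): S=115.0575. Δ = (V_up−V_dn)/(S_up−S_dn) = (0.0000−0.0000)/(132.3161−93.1966) = 0.0000. V = [p*·0.0000 + (1−p*)·0.0000]/1.01 = 0.0000. B = V − Δ·S = 0.0000.
(1,0): S=70.4700. Δ = (V_up−V_dn)/(S_up−S_dn) = (3.0149−14.2418)/(81.0405−57.0807) = -0.4686. V = [p*·3.0149 + (1−p*)·14.2418]/1.01 = 7.5621. B = V − Δ·S = 40.5824.
(1,1): S=100.0500. Δ = (V_up−V_dn)/(S_up−S_dn) = (0.0000−3.0149)/(115.0575−81.0405) = -0.0886. V = [p*·0.0000 + (1−p*)·3.0149]/1.01 = 1.2291. B = V − Δ·S = 10.0966.
(0,0): S=87.0000. Δ = (V_up−V_dn)/(S_up−S_dn) = (1.2291−7.5621)/(100.0500−70.4700) = -0.2141. V = [p*·1.2291 + (1−p*)·7.5621]/1.01 = 3.7989. B = V − Δ·S = 22.4253.
Each (Δ,B) replicates both successor values, so the strategy is self-financing and V0 is arbitrage-free.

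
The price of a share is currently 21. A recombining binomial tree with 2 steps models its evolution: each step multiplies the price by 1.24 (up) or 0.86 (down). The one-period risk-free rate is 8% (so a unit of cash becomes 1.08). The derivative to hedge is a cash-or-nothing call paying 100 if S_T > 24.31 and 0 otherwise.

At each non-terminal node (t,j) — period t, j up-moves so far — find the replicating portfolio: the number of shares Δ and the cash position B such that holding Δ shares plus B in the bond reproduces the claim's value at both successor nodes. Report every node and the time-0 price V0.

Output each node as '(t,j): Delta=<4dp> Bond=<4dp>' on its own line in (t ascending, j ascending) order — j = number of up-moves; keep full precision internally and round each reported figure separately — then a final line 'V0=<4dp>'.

(0,0): Delta=6.7176 Bond=-112.3328
(1,0): Delta=0.0000 Bond=0.0000
(1,1): Delta=10.1059 Bond=-209.5517
V0=28.7363

No-arbitrage ⇒ martingale measure with p* = (R−d)/(u−d) = 0.5789.
Terminal payoffs: V(2,0)=0.0000, V(2,1)=0.0000, V(2,2)=100.0000
(1,0): S=18.0600. Δ = (V_up−V_dn)/(S_up−S_dn) = (0.0000−0.0000)/(22.3944−15.5316) = 0.0000. V = [p*·0.0000 + (1−p*)·0.0000]/1.08 = 0.0000. B = V − Δ·S = 0.0000.
(1,1): S=26.0400. Δ = (V_up−V_dn)/(S_up−S_dn) = (100.0000−0.0000)/(32.2896−22.3944) = 10.1059. V = [p*·100.0000 + (1−p*)·0.0000]/1.08 = 53.6062. B = V − Δ·S = -209.5517.
(0,0): S=21.0000. Δ = (V_up−V_dn)/(S_up−S_dn) = (53.6062−0.0000)/(26.0400−18.0600) = 6.7176. V = [p*·53.6062 + (1−p*)·0.0000]/1.08 = 28.7363. B = V − Δ·S = -112.3328.
Self-financing check: at every node Δ·S+B equals the discounted successor values.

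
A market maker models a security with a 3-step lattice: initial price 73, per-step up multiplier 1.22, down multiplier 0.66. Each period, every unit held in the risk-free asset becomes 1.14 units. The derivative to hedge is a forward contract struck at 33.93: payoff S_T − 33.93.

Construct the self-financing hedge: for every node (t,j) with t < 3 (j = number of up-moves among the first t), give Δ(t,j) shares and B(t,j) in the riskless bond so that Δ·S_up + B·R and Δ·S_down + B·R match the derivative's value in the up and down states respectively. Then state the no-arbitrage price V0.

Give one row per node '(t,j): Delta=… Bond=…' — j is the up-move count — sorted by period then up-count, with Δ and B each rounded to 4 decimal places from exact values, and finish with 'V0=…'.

Risk-neutral probability p* = (R−d)/(u−d) = (1.14−0.66)/(1.22−0.66) = 0.8571.
Terminal values V(3,·): V(3,0)=-12.9428, V(3,1)=4.8645, V(3,2)=37.7811, V(3,3)=98.6269
Node (2,0) S=31.7988: V=(p*·4.8645+(1−p*)·-12.9428)/1.14=2.0356; Δ=(4.8645−-12.9428)/(38.7945−20.9872)=1.0000; B=V−Δ·S=-29.7632
Node (2,1) S=58.7796: V=(p*·37.7811+(1−p*)·4.8645)/1.14=29.0164; Δ=(37.7811−4.8645)/(71.7111−38.7945)=1.0000; B=V−Δ·S=-29.7632
Node (2,2) S=108.6532: V=(p*·98.6269+(1−p*)·37.7811)/1.14=78.8900; Δ=(98.6269−37.7811)/(132.5569−71.7111)=1.0000; B=V−Δ·S=-29.7632
Node (1,0) S=48.1800: V=(p*·29.0164+(1−p*)·2.0356)/1.14=22.0720; Δ=(29.0164−2.0356)/(58.7796−31.7988)=1.0000; B=V−Δ·S=-26.1080
Node (1,1) S=89.0600: V=(p*·78.8900+(1−p*)·29.0164)/1.14=62.9520; Δ=(78.8900−29.0164)/(108.6532−58.7796)=1.0000; B=V−Δ·S=-26.1080
Node (0,0) S=73.0000: V=(p*·62.9520+(1−p*)·22.0720)/1.14=50.0982; Δ=(62.9520−22.0720)/(89.0600−48.1800)=1.0000; B=V−Δ·S=-22.9018
Each (Δ,B) replicates both successor values, so the strategy is self-financing and V0 is arbitrage-free.

(0,0): Delta=1.0000 Bond=-22.9018
(1,0): Delta=1.0000 Bond=-26.1080
(1,1): Delta=1.0000 Bond=-26.1080
(2,0): Delta=1.0000 Bond=-29.7632
(2,1): Delta=1.0000 Bond=-29.7632
(2,2): Delta=1.0000 Bond=-29.7632
V0=50.0982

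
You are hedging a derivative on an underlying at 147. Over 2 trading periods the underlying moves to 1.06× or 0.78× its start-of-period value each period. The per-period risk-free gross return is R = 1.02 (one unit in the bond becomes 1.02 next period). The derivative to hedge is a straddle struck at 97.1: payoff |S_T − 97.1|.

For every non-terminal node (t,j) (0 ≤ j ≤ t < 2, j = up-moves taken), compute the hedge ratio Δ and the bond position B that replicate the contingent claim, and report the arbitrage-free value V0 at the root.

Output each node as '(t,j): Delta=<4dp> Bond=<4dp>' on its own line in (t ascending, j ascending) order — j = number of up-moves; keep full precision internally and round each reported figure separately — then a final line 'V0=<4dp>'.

Since d<R<u, set p* = (R−d)/(u−d) = 0.8571; price each node as the discounted p*-expectation of its children.
Terminal payoffs: V(2,0)=7.6652, V(2,1)=24.4396, V(2,2)=68.0692
Node (1,0) S=114.6600: V=(p*·24.4396+(1−p*)·7.6652)/1.02=21.6110; Δ=(24.4396−7.6652)/(121.5396−89.4348)=0.5225; B=V−Δ·S=-38.2975
Node (1,1) S=155.8200: V=(p*·68.0692+(1−p*)·24.4396)/1.02=60.6239; Δ=(68.0692−24.4396)/(165.1692−121.5396)=1.0000; B=V−Δ·S=-95.1961
Node (0,0) S=147.0000: V=(p*·60.6239+(1−p*)·21.6110)/1.02=53.9712; Δ=(60.6239−21.6110)/(155.8200−114.6600)=0.9478; B=V−Δ·S=-85.3605
Self-financing check: at every node Δ·S+B equals the discounted successor values.

(0,0): Delta=0.9478 Bond=-85.3605
(1,0): Delta=0.5225 Bond=-38.2975
(1,1): Delta=1.0000 Bond=-95.1961
V0=53.9712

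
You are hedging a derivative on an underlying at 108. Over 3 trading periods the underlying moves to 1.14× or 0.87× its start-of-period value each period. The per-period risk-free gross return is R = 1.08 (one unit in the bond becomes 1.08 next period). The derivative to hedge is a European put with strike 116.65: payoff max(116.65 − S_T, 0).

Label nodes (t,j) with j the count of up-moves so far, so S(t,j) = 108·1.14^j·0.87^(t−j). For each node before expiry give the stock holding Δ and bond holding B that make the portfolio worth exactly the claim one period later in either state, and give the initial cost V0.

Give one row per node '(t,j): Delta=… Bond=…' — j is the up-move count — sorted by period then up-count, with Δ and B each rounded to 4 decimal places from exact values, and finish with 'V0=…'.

No-arbitrage ⇒ martingale measure with p* = (R−d)/(u−d) = 0.7778.
Terminal values V(3,·): V(3,0)=45.5317, V(3,1)=23.4605, V(3,2)=0.0000, V(3,3)=0.0000
(2,0): S=81.7452. Δ = (V_up−V_dn)/(S_up−S_dn) = (23.4605−45.5317)/(93.1895−71.1183) = -1.0000. V = [p*·23.4605 + (1−p*)·45.5317]/1.08 = 26.2641. B = V − Δ·S = 108.0093.
(2,1): S=107.1144. Δ = (V_up−V_dn)/(S_up−S_dn) = (0.0000−23.4605)/(122.1104−93.1895) = -0.8112. V = [p*·0.0000 + (1−p*)·23.4605]/1.08 = 4.8273. B = V − Δ·S = 91.7179.
(2,2): S=140.3568. Δ = (V_up−V_dn)/(S_up−S_dn) = (0.0000−0.0000)/(160.0068−122.1104) = 0.0000. V = [p*·0.0000 + (1−p*)·0.0000]/1.08 = 0.0000. B = V − Δ·S = 0.0000.
(1,0): S=93.9600. Δ = (V_up−V_dn)/(S_up−S_dn) = (4.8273−26.2641)/(107.1144−81.7452) = -0.8450. V = [p*·4.8273 + (1−p*)·26.2641]/1.08 = 8.8805. B = V − Δ·S = 88.2761.
(1,1): S=123.1200. Δ = (V_up−V_dn)/(S_up−S_dn) = (0.0000−4.8273)/(140.3568−107.1144) = -0.1452. V = [p*·0.0000 + (1−p*)·4.8273]/1.08 = 0.9933. B = V − Δ·S = 18.8720.
(0,0): S=108.0000. Δ = (V_up−V_dn)/(S_up−S_dn) = (0.9933−8.8805)/(123.1200−93.9600) = -0.2705. V = [p*·0.9933 + (1−p*)·8.8805]/1.08 = 2.5426. B = V − Δ·S = 31.7548.
Root portfolio cost Δ·108+B reproduces V0=2.5426.

(0,0): Delta=-0.2705 Bond=31.7548
(1,0): Delta=-0.8450 Bond=88.2761
(1,1): Delta=-0.1452 Bond=18.8720
(2,0): Delta=-1.0000 Bond=108.0093
(2,1): Delta=-0.8112 Bond=91.7179
(2,2): Delta=0.0000 Bond=0.0000
V0=2.5426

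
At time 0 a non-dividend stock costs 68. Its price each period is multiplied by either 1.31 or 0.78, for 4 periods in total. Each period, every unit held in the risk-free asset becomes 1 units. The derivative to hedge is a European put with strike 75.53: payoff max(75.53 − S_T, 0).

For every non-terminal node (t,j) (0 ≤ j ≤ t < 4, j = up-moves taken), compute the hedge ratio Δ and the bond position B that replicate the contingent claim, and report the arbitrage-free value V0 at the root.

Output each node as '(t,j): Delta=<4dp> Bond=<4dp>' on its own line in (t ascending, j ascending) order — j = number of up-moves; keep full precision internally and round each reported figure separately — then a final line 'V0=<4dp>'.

(0,0): Delta=-0.4725 Bond=50.6794
(1,0): Delta=-0.7321 Bond=64.4464
(1,1): Delta=-0.2548 Bond=31.2803
(2,0): Delta=-1.0000 Bond=75.5300
(2,1): Delta=-0.5073 Bond=48.8286
(2,2): Delta=-0.0429 Bond=6.5532
(3,0): Delta=-1.0000 Bond=75.5300
(3,1): Delta=-1.0000 Bond=75.5300
(3,2): Delta=-0.0940 Bond=11.2039
(3,3): Delta=0.0000 Bond=0.0000
V0=18.5470

No-arbitrage ⇒ martingale measure with p* = (R−d)/(u−d) = 0.4151.
Terminal payoffs: V(4,0)=50.3598, V(4,1)=33.2569, V(4,2)=4.5329, V(4,3)=0.0000, V(4,4)=0.0000
Node (3,0) S=32.2695: V=(p*·33.2569+(1−p*)·50.3598)/1=43.2605; Δ=(33.2569−50.3598)/(42.2731−25.1702)=-1.0000; B=V−Δ·S=75.5300
Node (3,1) S=54.1963: V=(p*·4.5329+(1−p*)·33.2569)/1=21.3337; Δ=(4.5329−33.2569)/(70.9971−42.2731)=-1.0000; B=V−Δ·S=75.5300
Node (3,2) S=91.0219: V=(p*·0.0000+(1−p*)·4.5329)/1=2.6513; Δ=(0.0000−4.5329)/(119.2387−70.9971)=-0.0940; B=V−Δ·S=11.2039
Node (3,3) S=152.8702: V=(p*·0.0000+(1−p*)·0.0000)/1=0.0000; Δ=(0.0000−0.0000)/(200.2599−119.2387)=0.0000; B=V−Δ·S=0.0000
Node (2,0) S=41.3712: V=(p*·21.3337+(1−p*)·43.2605)/1=34.1588; Δ=(21.3337−43.2605)/(54.1963−32.2695)=-1.0000; B=V−Δ·S=75.5300
Node (2,1) S=69.4824: V=(p*·2.6513+(1−p*)·21.3337)/1=13.5788; Δ=(2.6513−21.3337)/(91.0219−54.1963)=-0.5073; B=V−Δ·S=48.8286
Node (2,2) S=116.6948: V=(p*·0.0000+(1−p*)·2.6513)/1=1.5508; Δ=(0.0000−2.6513)/(152.8702−91.0219)=-0.0429; B=V−Δ·S=6.5532
Node (1,0) S=53.0400: V=(p*·13.5788+(1−p*)·34.1588)/1=25.6161; Δ=(13.5788−34.1588)/(69.4824−41.3712)=-0.7321; B=V−Δ·S=64.4464
Node (1,1) S=89.0800: V=(p*·1.5508+(1−p*)·13.5788)/1=8.5860; Δ=(1.5508−13.5788)/(116.6948−69.4824)=-0.2548; B=V−Δ·S=31.2803
Node (0,0) S=68.0000: V=(p*·8.5860+(1−p*)·25.6161)/1=18.5470; Δ=(8.5860−25.6161)/(89.0800−53.0400)=-0.4725; B=V−Δ·S=50.6794
Self-financing check: at every node Δ·S+B equals the discounted successor values.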